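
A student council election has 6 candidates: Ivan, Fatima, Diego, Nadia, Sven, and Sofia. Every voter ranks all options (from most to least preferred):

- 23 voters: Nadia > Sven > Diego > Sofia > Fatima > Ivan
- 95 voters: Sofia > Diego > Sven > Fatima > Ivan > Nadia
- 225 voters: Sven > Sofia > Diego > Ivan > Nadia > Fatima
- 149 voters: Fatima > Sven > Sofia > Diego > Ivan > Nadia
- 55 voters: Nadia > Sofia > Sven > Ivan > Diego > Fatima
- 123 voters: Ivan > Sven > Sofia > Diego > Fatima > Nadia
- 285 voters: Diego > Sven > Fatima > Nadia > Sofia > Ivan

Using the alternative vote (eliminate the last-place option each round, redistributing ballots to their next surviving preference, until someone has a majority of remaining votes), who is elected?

Round 1: Ivan 123, Fatima 149, Diego 285, Nadia 78, Sven 225, Sofia 95. Eliminate Nadia.
Round 2: Ivan 123, Fatima 149, Diego 285, Sven 248, Sofia 150. Eliminate Ivan.
Round 3: Fatima 149, Diego 285, Sven 371, Sofia 150. Eliminate Fatima.
Round 4: Diego 285, Sven 520, Sofia 150. Sven has a majority.

Sven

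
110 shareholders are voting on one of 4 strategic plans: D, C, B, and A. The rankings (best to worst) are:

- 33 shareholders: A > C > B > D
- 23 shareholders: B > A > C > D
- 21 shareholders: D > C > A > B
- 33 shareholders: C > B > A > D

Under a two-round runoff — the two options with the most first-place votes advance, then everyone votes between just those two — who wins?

A

Round 1 first-place votes: D 21, C 33, B 23, A 33.
C and A advance.
Runoff: C is preferred to A by 54 voters; A by 56.
A wins the runoff.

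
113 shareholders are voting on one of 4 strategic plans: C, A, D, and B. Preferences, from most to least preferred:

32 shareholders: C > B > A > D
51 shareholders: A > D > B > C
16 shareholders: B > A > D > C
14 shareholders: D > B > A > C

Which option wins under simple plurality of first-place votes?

First-place votes: C 32, A 51, D 14, B 16.
A has the most first-place votes.

A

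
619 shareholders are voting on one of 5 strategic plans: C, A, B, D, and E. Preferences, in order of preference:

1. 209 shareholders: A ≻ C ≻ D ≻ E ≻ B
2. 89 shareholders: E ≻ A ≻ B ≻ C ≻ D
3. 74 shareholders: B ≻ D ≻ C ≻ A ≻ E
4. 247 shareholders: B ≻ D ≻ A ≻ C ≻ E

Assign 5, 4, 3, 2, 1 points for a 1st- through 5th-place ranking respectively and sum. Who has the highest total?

A

C: 209·4 + 89·2 + 74·3 + 247·2 = 1730
A: 209·5 + 89·4 + 74·2 + 247·3 = 2290
B: 209·1 + 89·3 + 74·5 + 247·5 = 2081
D: 209·3 + 89·1 + 74·4 + 247·4 = 2000
E: 209·2 + 89·5 + 74·1 + 247·1 = 1184
A has the highest Borda score (2290).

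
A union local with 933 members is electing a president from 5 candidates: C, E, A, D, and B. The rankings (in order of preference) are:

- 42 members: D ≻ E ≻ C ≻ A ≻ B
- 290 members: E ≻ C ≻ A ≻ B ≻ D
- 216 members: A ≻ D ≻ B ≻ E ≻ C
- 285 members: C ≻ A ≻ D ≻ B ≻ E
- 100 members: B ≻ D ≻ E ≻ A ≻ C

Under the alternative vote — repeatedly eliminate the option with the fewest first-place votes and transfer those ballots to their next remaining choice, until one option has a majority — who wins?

E

Round 1: C 285, E 290, A 216, D 42, B 100. Eliminate D.
Round 2: C 285, E 332, A 216, B 100. Eliminate B.
Round 3: C 285, E 432, A 216. Eliminate A.
Round 4: C 285, E 648. E has a majority.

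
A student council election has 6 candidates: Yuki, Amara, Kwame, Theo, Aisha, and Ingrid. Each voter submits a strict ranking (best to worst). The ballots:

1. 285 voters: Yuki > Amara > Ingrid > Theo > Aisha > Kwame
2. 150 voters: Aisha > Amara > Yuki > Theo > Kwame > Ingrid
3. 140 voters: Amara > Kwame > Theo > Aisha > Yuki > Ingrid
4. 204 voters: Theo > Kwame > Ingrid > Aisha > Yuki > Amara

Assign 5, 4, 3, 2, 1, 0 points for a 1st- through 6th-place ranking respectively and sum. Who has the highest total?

Amara

Yuki: 285·5 + 150·3 + 140·1 + 204·1 = 2219
Amara: 285·4 + 150·4 + 140·5 + 204·0 = 2440
Kwame: 285·0 + 150·1 + 140·4 + 204·4 = 1526
Theo: 285·2 + 150·2 + 140·3 + 204·5 = 2310
Aisha: 285·1 + 150·5 + 140·2 + 204·2 = 1723
Ingrid: 285·3 + 150·0 + 140·0 + 204·3 = 1467
Amara has the highest Borda score (2440).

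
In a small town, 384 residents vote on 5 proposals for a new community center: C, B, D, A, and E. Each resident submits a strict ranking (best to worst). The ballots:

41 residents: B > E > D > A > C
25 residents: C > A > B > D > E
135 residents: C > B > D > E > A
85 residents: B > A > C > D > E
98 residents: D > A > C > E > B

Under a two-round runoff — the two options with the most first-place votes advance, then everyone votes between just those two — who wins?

C

Round 1 first-place votes: C 160, B 126, D 98, A 0, E 0.
C and B advance.
Runoff: C is preferred to B by 258 voters; B by 126.
C wins the runoff.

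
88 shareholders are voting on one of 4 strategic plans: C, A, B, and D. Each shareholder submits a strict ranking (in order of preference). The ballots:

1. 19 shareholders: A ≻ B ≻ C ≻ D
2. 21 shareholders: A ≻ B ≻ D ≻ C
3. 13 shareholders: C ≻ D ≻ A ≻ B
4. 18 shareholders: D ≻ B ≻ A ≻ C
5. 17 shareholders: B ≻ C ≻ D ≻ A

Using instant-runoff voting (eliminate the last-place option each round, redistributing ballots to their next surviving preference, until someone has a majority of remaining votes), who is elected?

Round 1: C 13, A 40, B 17, D 18. Eliminate C.
Round 2: A 40, B 17, D 31. Eliminate B.
Round 3: A 40, D 48. D has a majority.

D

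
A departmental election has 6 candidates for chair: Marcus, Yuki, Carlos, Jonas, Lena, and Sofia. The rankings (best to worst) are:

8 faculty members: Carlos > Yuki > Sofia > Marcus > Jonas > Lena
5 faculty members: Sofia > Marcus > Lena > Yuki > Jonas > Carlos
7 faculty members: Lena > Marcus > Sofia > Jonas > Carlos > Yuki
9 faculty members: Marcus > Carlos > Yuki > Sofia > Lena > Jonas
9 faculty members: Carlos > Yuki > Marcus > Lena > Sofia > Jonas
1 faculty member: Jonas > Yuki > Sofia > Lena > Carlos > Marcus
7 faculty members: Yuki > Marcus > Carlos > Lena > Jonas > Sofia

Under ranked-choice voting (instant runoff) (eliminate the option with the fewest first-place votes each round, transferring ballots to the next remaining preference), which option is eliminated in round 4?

Round 1: Marcus 9, Yuki 7, Carlos 17, Jonas 1, Lena 7, Sofia 5. Eliminate Jonas.
Round 2: Marcus 9, Yuki 8, Carlos 17, Lena 7, Sofia 5. Eliminate Sofia.
Round 3: Marcus 14, Yuki 8, Carlos 17, Lena 7. Eliminate Lena.
Round 4: Marcus 21, Yuki 8, Carlos 17. Eliminate Yuki.

Yuki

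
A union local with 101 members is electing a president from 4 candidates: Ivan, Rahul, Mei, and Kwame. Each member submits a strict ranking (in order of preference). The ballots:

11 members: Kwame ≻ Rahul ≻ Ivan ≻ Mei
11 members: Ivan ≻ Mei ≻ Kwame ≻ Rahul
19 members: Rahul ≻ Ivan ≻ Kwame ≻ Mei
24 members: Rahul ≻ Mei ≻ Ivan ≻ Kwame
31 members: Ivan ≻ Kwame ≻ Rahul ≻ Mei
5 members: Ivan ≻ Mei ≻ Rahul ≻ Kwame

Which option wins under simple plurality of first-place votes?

Ivan

First-place votes: Ivan 47, Rahul 43, Mei 0, Kwame 11.
Ivan has the most first-place votes.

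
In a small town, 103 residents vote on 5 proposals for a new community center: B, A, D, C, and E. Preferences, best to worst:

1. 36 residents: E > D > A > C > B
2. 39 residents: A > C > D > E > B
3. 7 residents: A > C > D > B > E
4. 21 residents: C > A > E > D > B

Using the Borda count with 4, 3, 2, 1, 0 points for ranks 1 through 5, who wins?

A

B: 36·0 + 39·0 + 7·1 + 21·0 = 7
A: 36·2 + 39·4 + 7·4 + 21·3 = 319
D: 36·3 + 39·2 + 7·2 + 21·1 = 221
C: 36·1 + 39·3 + 7·3 + 21·4 = 258
E: 36·4 + 39·1 + 7·0 + 21·2 = 225
A has the highest Borda score (319).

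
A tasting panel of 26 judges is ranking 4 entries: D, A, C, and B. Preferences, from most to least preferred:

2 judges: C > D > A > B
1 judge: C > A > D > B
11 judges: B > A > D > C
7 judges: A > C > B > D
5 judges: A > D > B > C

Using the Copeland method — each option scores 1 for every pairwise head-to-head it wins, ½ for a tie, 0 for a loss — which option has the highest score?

D: beats C; loses to A and B → score 1.
A: beats D, C, and B → score 3.
C: loses to D, A, and B → score 0.
B: beats D and C; loses to A → score 2.
A has the best pairwise record.

A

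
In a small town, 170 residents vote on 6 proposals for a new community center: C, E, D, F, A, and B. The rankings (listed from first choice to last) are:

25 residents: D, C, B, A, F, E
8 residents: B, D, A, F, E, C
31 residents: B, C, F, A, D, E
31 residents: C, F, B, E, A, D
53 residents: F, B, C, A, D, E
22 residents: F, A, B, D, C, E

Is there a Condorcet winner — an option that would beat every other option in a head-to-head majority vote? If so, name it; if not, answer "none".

none

Checking pairwise contests:
B beats C 114–56.
C beats E 162–8.
C beats D 115–55.
C beats F 87–83.
C beats A 140–30.
F beats B 106–64.
Every option loses at least one head-to-head, so there is no Condorcet winner.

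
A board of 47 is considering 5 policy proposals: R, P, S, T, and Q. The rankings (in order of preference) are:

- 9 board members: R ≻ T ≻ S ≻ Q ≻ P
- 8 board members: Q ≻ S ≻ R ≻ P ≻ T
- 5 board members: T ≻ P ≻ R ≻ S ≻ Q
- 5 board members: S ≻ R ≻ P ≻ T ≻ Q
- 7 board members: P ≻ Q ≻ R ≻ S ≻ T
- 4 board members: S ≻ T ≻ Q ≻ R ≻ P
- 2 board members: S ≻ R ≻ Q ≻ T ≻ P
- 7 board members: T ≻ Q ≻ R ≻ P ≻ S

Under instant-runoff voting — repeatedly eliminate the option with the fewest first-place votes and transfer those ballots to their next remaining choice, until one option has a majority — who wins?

Round 1: R 9, P 7, S 11, T 12, Q 8. Eliminate P.
Round 2: R 9, S 11, T 12, Q 15. Eliminate R.
Round 3: S 11, T 21, Q 15. Eliminate S.
Round 4: T 30, Q 17. T has a majority.

T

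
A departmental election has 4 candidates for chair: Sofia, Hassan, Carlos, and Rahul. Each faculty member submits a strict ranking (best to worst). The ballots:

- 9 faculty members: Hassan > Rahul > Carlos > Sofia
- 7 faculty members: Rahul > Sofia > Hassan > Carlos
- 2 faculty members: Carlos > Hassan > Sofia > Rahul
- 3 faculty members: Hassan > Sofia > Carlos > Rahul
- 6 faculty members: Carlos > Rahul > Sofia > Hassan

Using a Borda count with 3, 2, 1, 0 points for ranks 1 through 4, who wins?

Rahul

Sofia: 9·0 + 7·2 + 2·1 + 3·2 + 6·1 = 28
Hassan: 9·3 + 7·1 + 2·2 + 3·3 + 6·0 = 47
Carlos: 9·1 + 7·0 + 2·3 + 3·1 + 6·3 = 36
Rahul: 9·2 + 7·3 + 2·0 + 3·0 + 6·2 = 51
Rahul has the highest Borda score (51).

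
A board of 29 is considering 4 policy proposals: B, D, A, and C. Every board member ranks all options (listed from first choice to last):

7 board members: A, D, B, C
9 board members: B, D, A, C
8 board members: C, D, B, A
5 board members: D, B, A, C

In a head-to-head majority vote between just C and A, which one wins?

Voters preferring C to A: 8; preferring A to C: 21.
A wins the head-to-head.

A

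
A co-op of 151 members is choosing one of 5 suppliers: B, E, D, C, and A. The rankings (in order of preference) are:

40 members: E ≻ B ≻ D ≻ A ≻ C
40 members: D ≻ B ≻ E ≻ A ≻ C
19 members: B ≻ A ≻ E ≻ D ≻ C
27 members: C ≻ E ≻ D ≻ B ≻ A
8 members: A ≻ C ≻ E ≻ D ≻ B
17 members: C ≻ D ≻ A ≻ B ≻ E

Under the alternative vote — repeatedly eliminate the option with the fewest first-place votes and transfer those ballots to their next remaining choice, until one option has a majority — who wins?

E

Round 1: B 19, E 40, D 40, C 44, A 8. Eliminate A.
Round 2: B 19, E 40, D 40, C 52. Eliminate B.
Round 3: E 59, D 40, C 52. Eliminate D.
Round 4: E 99, C 52. E has a majority.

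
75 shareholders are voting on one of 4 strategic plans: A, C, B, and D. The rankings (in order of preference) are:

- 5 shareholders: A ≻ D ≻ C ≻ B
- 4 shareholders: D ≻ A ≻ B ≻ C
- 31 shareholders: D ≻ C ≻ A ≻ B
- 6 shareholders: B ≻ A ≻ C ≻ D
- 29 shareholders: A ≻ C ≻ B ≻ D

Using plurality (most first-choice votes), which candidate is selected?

First-place votes: A 34, C 0, B 6, D 35.
D has the most first-place votes.

D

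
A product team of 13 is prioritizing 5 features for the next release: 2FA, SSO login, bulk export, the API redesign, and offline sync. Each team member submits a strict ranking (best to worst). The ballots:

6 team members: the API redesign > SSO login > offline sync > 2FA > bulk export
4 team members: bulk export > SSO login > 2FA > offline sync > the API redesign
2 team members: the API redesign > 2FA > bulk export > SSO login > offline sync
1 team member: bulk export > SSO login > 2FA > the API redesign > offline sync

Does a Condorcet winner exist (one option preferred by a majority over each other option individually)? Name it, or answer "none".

the API redesign vs 2FA: 8–5 for the API redesign.
the API redesign vs SSO login: 8–5 for the API redesign.
the API redesign vs bulk export: 8–5 for the API redesign.
the API redesign vs offline sync: 9–4 for the API redesign.
the API redesign beats every other option head-to-head.

the API redesign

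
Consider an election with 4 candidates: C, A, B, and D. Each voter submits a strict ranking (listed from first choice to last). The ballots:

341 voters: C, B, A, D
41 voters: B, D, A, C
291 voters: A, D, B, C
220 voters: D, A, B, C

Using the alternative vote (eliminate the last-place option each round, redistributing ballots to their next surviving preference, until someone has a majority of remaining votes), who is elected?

Round 1: C 341, A 291, B 41, D 220. Eliminate B.
Round 2: C 341, A 291, D 261. Eliminate D.
Round 3: C 341, A 552. A has a majority.

A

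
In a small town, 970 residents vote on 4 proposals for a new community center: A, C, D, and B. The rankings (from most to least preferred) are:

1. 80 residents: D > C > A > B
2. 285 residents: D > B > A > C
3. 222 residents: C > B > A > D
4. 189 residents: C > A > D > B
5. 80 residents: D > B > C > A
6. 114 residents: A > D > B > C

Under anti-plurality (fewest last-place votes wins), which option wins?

Last-place votes: A 80, C 399, D 222, B 269.
A is ranked last by the fewest voters, so A wins.

A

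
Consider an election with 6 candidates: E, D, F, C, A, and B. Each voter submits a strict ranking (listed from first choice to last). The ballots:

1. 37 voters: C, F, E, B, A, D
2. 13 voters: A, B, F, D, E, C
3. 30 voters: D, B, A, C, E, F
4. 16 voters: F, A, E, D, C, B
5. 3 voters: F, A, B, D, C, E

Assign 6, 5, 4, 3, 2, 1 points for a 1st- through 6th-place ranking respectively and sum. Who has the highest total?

E: 37·4 + 13·2 + 30·2 + 16·4 + 3·1 = 301
D: 37·1 + 13·3 + 30·6 + 16·3 + 3·3 = 313
F: 37·5 + 13·4 + 30·1 + 16·6 + 3·6 = 381
C: 37·6 + 13·1 + 30·3 + 16·2 + 3·2 = 363
A: 37·2 + 13·6 + 30·4 + 16·5 + 3·5 = 367
B: 37·3 + 13·5 + 30·5 + 16·1 + 3·4 = 354
F has the highest Borda score (381).

F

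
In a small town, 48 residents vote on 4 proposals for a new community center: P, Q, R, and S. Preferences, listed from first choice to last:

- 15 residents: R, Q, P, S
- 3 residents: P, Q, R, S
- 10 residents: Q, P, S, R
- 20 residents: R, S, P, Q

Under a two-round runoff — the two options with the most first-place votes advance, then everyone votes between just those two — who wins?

R

Round 1 first-place votes: P 3, Q 10, R 35, S 0.
R and Q advance.
Runoff: R is preferred to Q by 35 voters; Q by 13.
R wins the runoff.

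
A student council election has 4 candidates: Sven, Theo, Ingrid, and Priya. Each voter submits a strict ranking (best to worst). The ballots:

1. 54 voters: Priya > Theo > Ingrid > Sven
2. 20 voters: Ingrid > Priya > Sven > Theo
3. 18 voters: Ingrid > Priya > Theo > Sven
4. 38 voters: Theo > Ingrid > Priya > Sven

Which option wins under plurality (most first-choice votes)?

Priya

First-place votes: Sven 0, Theo 38, Ingrid 38, Priya 54.
Priya has the most first-place votes.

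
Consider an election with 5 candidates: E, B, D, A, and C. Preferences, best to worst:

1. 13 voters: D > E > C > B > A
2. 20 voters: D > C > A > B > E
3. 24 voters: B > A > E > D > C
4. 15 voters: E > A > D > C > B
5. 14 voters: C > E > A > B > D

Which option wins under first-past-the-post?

First-place votes: E 15, B 24, D 33, A 0, C 14.
D has the most first-place votes.

D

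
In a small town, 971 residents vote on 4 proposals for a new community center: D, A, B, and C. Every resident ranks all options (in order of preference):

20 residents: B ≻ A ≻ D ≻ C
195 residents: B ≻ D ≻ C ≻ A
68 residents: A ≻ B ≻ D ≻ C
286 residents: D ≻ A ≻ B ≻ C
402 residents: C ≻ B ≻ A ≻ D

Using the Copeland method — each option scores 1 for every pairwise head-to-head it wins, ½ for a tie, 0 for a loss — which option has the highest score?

D: beats C; loses to A and B → score 1.
A: beats D; loses to B and C → score 1.
B: beats D, A, and C → score 3.
C: beats A; loses to D and B → score 1.
B has the best pairwise record.

B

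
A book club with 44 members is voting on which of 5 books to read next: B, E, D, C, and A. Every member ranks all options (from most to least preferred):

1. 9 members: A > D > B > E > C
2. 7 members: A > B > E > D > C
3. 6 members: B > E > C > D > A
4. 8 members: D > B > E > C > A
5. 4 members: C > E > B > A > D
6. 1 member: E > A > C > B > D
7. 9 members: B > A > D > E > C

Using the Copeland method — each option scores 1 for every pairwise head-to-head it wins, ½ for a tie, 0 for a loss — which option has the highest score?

B

B: beats E, D, C, and A → score 4.
E: beats C; loses to B, D, and A → score 1.
D: beats E and C; loses to B and A → score 2.
C: loses to B, E, D, and A → score 0.
A: beats E, D, and C; loses to B → score 3.
B has the best pairwise record.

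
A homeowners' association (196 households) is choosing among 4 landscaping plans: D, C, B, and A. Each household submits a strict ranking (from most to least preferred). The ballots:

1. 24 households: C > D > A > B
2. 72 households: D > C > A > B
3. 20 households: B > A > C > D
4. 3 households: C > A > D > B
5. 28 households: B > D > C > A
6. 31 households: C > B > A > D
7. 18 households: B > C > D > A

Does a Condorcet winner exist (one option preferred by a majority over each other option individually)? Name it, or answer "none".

D

D vs C: 100–96 for D.
D vs B: 99–97 for D.
D vs A: 142–54 for D.
D beats every other option head-to-head.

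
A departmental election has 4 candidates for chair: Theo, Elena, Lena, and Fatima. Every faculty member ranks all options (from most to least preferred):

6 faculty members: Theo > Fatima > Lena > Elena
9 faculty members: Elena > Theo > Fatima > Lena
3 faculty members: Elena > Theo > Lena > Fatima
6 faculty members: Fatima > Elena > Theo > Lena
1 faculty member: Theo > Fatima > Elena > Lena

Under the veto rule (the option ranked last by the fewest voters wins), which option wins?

Last-place votes: Theo 0, Elena 6, Lena 16, Fatima 3.
Theo is ranked last by the fewest voters, so Theo wins.

Theo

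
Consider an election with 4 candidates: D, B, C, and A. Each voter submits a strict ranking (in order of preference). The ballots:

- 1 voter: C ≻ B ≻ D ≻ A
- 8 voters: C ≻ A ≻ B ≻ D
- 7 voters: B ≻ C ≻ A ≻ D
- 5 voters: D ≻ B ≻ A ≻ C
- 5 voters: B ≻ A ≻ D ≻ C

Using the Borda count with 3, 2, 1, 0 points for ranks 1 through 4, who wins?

B

D: 1·1 + 8·0 + 7·0 + 5·3 + 5·1 = 21
B: 1·2 + 8·1 + 7·3 + 5·2 + 5·3 = 56
C: 1·3 + 8·3 + 7·2 + 5·0 + 5·0 = 41
A: 1·0 + 8·2 + 7·1 + 5·1 + 5·2 = 38
B has the highest Borda score (56).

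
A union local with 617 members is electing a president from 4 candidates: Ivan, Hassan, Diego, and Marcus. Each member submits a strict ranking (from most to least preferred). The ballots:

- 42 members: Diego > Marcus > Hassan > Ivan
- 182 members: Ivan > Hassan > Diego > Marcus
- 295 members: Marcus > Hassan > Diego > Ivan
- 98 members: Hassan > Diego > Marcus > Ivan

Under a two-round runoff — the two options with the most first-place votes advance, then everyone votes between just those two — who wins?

Marcus

Round 1 first-place votes: Ivan 182, Hassan 98, Diego 42, Marcus 295.
Marcus and Ivan advance.
Runoff: Marcus is preferred to Ivan by 435 voters; Ivan by 182.
Marcus wins the runoff.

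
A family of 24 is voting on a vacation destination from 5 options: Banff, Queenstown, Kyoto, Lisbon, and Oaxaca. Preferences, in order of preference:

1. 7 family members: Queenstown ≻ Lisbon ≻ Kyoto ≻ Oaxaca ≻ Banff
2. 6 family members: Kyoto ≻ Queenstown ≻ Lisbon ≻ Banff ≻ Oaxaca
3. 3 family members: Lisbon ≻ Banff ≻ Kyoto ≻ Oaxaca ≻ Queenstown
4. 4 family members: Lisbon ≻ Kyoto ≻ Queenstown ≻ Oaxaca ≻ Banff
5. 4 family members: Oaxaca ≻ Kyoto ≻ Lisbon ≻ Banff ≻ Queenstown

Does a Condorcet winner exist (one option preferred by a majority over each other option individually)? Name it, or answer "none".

Checking pairwise contests:
Queenstown beats Banff 17–7.
Kyoto beats Queenstown 17–7.
Lisbon beats Kyoto 14–10.
Queenstown beats Lisbon 13–11.
Queenstown beats Oaxaca 17–7.
Every option loses at least one head-to-head, so there is no Condorcet winner.

none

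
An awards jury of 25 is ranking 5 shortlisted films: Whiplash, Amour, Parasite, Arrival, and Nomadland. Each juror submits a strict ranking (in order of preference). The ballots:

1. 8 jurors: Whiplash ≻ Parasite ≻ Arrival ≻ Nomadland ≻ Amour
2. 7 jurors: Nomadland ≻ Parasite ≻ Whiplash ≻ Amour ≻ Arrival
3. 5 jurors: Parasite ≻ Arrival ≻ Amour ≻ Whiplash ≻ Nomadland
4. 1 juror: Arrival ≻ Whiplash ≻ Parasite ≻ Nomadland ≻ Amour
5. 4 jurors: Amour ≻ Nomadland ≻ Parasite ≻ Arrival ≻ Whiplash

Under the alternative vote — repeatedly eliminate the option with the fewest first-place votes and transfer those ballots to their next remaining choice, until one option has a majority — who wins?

Round 1: Whiplash 8, Amour 4, Parasite 5, Arrival 1, Nomadland 7. Eliminate Arrival.
Round 2: Whiplash 9, Amour 4, Parasite 5, Nomadland 7. Eliminate Amour.
Round 3: Whiplash 9, Parasite 5, Nomadland 11. Eliminate Parasite.
Round 4: Whiplash 14, Nomadland 11. Whiplash has a majority.

Whiplash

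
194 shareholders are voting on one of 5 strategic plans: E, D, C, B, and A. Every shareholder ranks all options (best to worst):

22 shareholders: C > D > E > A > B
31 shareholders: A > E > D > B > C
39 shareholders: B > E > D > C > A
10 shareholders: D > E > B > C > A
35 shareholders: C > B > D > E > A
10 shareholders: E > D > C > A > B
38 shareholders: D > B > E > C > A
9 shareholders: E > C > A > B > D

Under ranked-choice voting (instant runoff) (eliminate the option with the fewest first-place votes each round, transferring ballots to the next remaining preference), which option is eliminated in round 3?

Round 1: E 19, D 48, C 57, B 39, A 31. Eliminate E.
Round 2: D 58, C 66, B 39, A 31. Eliminate A.
Round 3: D 89, C 66, B 39. Eliminate B.

B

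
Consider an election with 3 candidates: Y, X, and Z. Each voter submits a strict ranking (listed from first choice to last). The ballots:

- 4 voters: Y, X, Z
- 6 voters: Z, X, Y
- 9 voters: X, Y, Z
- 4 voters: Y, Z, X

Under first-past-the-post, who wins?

First-place votes: Y 8, X 9, Z 6.
X has the most first-place votes.

X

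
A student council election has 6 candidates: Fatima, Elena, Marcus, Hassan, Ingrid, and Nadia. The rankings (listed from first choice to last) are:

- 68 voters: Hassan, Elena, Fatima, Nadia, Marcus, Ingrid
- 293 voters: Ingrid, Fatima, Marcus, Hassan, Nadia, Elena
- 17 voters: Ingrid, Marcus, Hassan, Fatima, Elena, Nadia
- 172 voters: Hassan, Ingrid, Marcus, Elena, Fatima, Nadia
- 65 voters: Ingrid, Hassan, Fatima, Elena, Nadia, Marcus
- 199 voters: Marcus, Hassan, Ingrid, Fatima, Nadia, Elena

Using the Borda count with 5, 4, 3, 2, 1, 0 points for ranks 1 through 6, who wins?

Fatima: 68·3 + 293·4 + 17·2 + 172·1 + 65·3 + 199·2 = 2175
Elena: 68·4 + 293·0 + 17·1 + 172·2 + 65·2 + 199·0 = 763
Marcus: 68·1 + 293·3 + 17·4 + 172·3 + 65·0 + 199·5 = 2526
Hassan: 68·5 + 293·2 + 17·3 + 172·5 + 65·4 + 199·4 = 2893
Ingrid: 68·0 + 293·5 + 17·5 + 172·4 + 65·5 + 199·3 = 3160
Nadia: 68·2 + 293·1 + 17·0 + 172·0 + 65·1 + 199·1 = 693
Ingrid has the highest Borda score (3160).

Ingrid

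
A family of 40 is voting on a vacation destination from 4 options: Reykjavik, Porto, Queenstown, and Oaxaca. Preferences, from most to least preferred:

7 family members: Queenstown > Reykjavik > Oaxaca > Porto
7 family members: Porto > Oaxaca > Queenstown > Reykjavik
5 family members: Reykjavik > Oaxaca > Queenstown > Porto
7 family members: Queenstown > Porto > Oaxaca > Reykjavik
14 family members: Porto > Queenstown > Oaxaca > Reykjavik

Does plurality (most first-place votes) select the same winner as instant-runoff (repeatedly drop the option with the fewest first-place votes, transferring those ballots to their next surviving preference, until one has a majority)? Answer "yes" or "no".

yes

Plurality — first-place votes: Reykjavik 5, Porto 21, Queenstown 14, Oaxaca 0. Winner: Porto.
Instant-runoff — R1 Reykjavik 5, Porto 21, Queenstown 14, Oaxaca 0 (Porto winner). Winner: Porto.
The two methods agree.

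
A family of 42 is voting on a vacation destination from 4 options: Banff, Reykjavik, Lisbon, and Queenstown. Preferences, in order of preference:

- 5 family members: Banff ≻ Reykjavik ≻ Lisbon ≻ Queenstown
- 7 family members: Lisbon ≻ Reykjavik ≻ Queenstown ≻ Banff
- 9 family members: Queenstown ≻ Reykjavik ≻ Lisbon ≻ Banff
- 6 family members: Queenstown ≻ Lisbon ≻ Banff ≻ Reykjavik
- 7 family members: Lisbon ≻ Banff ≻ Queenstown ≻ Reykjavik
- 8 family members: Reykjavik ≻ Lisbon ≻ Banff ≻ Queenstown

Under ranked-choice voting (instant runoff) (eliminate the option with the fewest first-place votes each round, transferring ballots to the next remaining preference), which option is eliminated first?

Round 1: Banff 5, Reykjavik 8, Lisbon 14, Queenstown 15. Eliminate Banff.

Banff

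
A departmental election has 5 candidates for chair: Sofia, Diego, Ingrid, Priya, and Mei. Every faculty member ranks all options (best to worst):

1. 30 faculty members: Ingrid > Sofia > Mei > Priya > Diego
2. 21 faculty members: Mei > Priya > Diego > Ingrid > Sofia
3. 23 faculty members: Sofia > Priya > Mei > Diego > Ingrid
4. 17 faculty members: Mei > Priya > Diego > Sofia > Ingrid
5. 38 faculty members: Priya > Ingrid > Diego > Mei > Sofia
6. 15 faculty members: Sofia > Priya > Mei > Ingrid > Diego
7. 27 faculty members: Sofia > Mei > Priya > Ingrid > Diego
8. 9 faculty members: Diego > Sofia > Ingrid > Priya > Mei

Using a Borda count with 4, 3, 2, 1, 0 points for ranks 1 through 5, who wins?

Sofia: 30·3 + 21·0 + 23·4 + 17·1 + 38·0 + 15·4 + 27·4 + 9·3 = 394
Diego: 30·0 + 21·2 + 23·1 + 17·2 + 38·2 + 15·0 + 27·0 + 9·4 = 211
Ingrid: 30·4 + 21·1 + 23·0 + 17·0 + 38·3 + 15·1 + 27·1 + 9·2 = 315
Priya: 30·1 + 21·3 + 23·3 + 17·3 + 38·4 + 15·3 + 27·2 + 9·1 = 473
Mei: 30·2 + 21·4 + 23·2 + 17·4 + 38·1 + 15·2 + 27·3 + 9·0 = 407
Priya has the highest Borda score (473).

Priya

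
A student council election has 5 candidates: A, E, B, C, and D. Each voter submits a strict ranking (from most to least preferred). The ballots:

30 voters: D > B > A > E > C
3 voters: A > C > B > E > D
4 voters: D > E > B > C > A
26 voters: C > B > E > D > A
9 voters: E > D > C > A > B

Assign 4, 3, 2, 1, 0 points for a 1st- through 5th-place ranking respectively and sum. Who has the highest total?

A: 30·2 + 3·4 + 4·0 + 26·0 + 9·1 = 81
E: 30·1 + 3·1 + 4·3 + 26·2 + 9·4 = 133
B: 30·3 + 3·2 + 4·2 + 26·3 + 9·0 = 182
C: 30·0 + 3·3 + 4·1 + 26·4 + 9·2 = 135
D: 30·4 + 3·0 + 4·4 + 26·1 + 9·3 = 189
D has the highest Borda score (189).

D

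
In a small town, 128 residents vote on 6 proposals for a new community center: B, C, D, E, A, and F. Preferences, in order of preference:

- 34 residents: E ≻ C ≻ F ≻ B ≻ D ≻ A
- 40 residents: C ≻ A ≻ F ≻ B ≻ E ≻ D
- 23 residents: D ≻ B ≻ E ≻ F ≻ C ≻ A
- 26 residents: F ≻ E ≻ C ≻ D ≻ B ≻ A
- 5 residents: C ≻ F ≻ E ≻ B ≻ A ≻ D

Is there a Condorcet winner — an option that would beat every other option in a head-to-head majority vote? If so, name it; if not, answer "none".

none

Checking pairwise contests:
C beats B 105–23.
E beats C 83–45.
B beats D 79–49.
F beats E 71–57.
B beats A 88–40.
C beats F 79–49.
Every option loses at least one head-to-head, so there is no Condorcet winner.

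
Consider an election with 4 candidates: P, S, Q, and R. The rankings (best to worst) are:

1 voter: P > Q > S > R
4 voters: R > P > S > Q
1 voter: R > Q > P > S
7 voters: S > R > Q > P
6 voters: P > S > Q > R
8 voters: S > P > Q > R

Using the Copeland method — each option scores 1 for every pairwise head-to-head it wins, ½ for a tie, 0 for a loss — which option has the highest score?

S

P: beats Q and R; loses to S → score 2.
S: beats P, Q, and R → score 3.
Q: beats R; loses to P and S → score 1.
R: loses to P, S, and Q → score 0.
S has the best pairwise record.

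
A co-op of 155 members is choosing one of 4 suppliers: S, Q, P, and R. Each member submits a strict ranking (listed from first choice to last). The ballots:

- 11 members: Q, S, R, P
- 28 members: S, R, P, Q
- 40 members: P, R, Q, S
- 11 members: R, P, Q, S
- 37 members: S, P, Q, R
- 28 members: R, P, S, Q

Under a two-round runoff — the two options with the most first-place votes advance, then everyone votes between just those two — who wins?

P

Round 1 first-place votes: S 65, Q 11, P 40, R 39.
S and P advance.
Runoff: S is preferred to P by 76 voters; P by 79.
P wins the runoff.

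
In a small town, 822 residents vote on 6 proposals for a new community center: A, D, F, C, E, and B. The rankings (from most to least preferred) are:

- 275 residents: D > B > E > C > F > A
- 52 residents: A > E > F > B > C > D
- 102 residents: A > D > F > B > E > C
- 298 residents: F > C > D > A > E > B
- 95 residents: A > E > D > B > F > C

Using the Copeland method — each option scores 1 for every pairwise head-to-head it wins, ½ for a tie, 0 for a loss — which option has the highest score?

D

A: beats E and B; loses to D, F, and C → score 2.
D: beats A, F, C, E, and B → score 5.
F: beats A, C, and B; loses to D and E → score 3.
C: beats A; loses to D, F, E, and B → score 1.
E: beats F, C, and B; loses to A and D → score 3.
B: beats C; loses to A, D, F, and E → score 1.
D has the best pairwise record.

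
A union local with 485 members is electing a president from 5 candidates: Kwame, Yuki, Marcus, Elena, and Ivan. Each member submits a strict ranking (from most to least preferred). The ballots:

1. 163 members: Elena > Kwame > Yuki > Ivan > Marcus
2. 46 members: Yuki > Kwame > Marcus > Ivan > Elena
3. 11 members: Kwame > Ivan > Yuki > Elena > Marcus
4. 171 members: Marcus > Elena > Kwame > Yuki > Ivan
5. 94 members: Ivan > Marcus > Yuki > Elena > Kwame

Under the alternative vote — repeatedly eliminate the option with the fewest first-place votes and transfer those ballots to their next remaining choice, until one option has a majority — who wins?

Marcus

Round 1: Kwame 11, Yuki 46, Marcus 171, Elena 163, Ivan 94. Eliminate Kwame.
Round 2: Yuki 46, Marcus 171, Elena 163, Ivan 105. Eliminate Yuki.
Round 3: Marcus 217, Elena 163, Ivan 105. Eliminate Ivan.
Round 4: Marcus 311, Elena 174. Marcus has a majority.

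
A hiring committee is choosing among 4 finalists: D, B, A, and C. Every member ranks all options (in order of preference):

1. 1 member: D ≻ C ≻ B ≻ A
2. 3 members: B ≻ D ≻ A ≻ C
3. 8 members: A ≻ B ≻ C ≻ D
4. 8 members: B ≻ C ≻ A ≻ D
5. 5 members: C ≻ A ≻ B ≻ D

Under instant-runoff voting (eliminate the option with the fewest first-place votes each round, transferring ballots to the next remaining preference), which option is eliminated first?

Round 1: D 1, B 11, A 8, C 5. Eliminate D.

D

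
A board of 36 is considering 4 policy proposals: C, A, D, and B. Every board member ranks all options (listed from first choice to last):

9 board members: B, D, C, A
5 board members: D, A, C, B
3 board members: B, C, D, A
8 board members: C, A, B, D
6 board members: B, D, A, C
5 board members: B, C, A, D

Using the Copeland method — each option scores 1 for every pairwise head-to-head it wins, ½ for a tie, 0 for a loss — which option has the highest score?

B

C: beats A; loses to D and B → score 1.
A: loses to C, D, and B → score 0.
D: beats C and A; loses to B → score 2.
B: beats C, A, and D → score 3.
B has the best pairwise record.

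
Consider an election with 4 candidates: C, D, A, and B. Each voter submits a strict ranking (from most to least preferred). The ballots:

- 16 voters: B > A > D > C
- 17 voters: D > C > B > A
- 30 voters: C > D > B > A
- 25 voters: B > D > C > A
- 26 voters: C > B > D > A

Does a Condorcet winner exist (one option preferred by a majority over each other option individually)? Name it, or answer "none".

Checking pairwise contests:
D beats C 58–56.
B beats D 67–47.
C beats A 98–16.
C beats B 73–41.
Every option loses at least one head-to-head, so there is no Condorcet winner.

none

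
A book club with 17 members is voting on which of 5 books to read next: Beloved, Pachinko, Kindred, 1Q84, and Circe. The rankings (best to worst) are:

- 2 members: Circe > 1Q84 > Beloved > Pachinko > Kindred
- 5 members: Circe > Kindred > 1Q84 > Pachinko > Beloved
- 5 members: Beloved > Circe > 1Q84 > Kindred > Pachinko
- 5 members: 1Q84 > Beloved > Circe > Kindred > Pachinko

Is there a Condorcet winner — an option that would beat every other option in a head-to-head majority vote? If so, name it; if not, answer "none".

none

Checking pairwise contests:
1Q84 beats Beloved 12–5.
Beloved beats Pachinko 12–5.
Beloved beats Kindred 12–5.
Circe beats 1Q84 12–5.
Beloved beats Circe 10–7.
Every option loses at least one head-to-head, so there is no Condorcet winner.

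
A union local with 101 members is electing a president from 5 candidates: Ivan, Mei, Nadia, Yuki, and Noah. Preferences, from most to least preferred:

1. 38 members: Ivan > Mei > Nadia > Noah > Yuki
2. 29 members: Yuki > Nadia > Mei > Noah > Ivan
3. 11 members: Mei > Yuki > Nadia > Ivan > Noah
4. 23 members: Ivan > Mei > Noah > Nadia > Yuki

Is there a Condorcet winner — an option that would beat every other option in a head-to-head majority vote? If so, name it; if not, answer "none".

Ivan vs Mei: 61–40 for Ivan.
Ivan vs Nadia: 61–40 for Ivan.
Ivan vs Yuki: 61–40 for Ivan.
Ivan vs Noah: 72–29 for Ivan.
Ivan beats every other option head-to-head.

Ivan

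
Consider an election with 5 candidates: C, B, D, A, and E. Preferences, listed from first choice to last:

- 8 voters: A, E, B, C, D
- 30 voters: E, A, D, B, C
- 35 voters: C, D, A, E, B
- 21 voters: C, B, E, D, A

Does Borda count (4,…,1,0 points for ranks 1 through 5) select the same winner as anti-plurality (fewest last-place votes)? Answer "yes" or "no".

no

Borda — scores: C 232, B 109, D 186, A 192, E 221. Winner: C.
Anti-plurality — last-place votes: C 30, B 35, D 8, A 21, E 0. Winner: E.
The two methods disagree.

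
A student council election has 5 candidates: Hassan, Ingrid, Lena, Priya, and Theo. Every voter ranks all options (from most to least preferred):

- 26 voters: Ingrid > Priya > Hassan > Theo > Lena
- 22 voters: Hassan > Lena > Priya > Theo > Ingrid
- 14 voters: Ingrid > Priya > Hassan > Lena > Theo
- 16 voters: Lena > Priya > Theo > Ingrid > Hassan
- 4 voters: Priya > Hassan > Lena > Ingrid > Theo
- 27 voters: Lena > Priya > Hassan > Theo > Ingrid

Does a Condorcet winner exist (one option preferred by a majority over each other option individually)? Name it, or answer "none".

Checking pairwise contests:
Ingrid beats Hassan 56–53.
Lena beats Ingrid 69–40.
Hassan beats Lena 66–43.
Lena beats Priya 65–44.
Hassan beats Theo 93–16.
Every option loses at least one head-to-head, so there is no Condorcet winner.

none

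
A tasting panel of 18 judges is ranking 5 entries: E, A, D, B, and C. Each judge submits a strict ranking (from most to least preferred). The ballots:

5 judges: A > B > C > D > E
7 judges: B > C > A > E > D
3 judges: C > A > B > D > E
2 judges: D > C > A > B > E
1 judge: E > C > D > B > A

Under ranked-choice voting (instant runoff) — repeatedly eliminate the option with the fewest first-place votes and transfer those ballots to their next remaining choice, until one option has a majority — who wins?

B

Round 1: E 1, A 5, D 2, B 7, C 3. Eliminate E.
Round 2: A 5, D 2, B 7, C 4. Eliminate D.
Round 3: A 5, B 7, C 6. Eliminate A.
Round 4: B 12, C 6. B has a majority.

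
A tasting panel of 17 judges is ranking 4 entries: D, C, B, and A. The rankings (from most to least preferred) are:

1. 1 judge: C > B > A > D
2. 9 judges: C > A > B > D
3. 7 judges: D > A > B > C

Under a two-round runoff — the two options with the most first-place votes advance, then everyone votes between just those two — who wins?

Round 1 first-place votes: D 7, C 10, B 0, A 0.
C and D advance.
Runoff: C is preferred to D by 10 voters; D by 7.
C wins the runoff.

C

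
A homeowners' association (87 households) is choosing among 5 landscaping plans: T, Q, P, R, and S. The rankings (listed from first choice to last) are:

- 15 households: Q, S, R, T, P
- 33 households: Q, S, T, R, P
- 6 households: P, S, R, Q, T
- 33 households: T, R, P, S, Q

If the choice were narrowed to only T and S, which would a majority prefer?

S

Voters preferring T to S: 33; preferring S to T: 54.
S wins the head-to-head.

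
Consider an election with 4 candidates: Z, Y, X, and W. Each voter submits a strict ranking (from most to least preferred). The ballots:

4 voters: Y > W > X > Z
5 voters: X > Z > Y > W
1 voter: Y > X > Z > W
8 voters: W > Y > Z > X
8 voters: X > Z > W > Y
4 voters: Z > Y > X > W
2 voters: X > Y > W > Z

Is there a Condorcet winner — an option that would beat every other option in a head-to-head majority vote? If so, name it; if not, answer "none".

none

Checking pairwise contests:
X beats Z 20–12.
Z beats Y 17–15.
Y beats X 17–15.
Z beats W 18–14.
Every option loses at least one head-to-head, so there is no Condorcet winner.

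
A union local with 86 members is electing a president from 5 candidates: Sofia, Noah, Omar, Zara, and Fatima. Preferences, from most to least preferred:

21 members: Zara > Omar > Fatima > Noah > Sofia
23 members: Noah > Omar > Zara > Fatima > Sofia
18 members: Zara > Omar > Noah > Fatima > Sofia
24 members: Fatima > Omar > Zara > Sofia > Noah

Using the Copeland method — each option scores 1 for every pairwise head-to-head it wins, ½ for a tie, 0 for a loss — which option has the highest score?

Sofia: loses to Noah, Omar, Zara, and Fatima → score 0.
Noah: beats Sofia; loses to Omar, Zara, and Fatima → score 1.
Omar: beats Sofia, Noah, Zara, and Fatima → score 4.
Zara: beats Sofia, Noah, and Fatima; loses to Omar → score 3.
Fatima: beats Sofia and Noah; loses to Omar and Zara → score 2.
Omar has the best pairwise record.

Omar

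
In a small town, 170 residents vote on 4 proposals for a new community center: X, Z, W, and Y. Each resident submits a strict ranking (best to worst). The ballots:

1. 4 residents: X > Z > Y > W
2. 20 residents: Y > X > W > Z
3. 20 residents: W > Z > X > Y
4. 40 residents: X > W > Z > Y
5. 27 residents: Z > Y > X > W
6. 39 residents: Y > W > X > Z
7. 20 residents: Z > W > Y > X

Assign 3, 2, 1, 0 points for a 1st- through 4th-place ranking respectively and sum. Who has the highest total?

X: 4·3 + 20·2 + 20·1 + 40·3 + 27·1 + 39·1 + 20·0 = 258
Z: 4·2 + 20·0 + 20·2 + 40·1 + 27·3 + 39·0 + 20·3 = 229
W: 4·0 + 20·1 + 20·3 + 40·2 + 27·0 + 39·2 + 20·2 = 278
Y: 4·1 + 20·3 + 20·0 + 40·0 + 27·2 + 39·3 + 20·1 = 255
W has the highest Borda score (278).

W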